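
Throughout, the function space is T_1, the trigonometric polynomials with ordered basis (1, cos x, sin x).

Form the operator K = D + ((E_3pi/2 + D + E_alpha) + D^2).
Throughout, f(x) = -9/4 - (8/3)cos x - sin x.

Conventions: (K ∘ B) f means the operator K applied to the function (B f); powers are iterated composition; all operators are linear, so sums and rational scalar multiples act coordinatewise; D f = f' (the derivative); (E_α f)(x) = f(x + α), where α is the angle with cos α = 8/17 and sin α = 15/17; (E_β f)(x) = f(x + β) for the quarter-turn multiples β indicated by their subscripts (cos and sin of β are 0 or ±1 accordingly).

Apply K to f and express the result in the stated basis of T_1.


the result is g(x) = -9/2 - (8/17)cos x + (283/51)sin x

D f = -cos x + (8/3)sin x
E_3pi/2 f = -9/4 + cos x - (8/3)sin x
D f = -cos x + (8/3)sin x
E_alpha f = -9/4 - (109/51)cos x + (32/17)sin x
(E_3pi/2 + D + E_alpha) f = -9/2 - (109/51)cos x + (32/17)sin x
D f = -cos x + (8/3)sin x
D D f = (8/3)cos x + sin x
((E_3pi/2 + D + E_alpha) + D^2) f = -9/2 + (9/17)cos x + (49/17)sin x
(D + ((E_3pi/2 + D + E_alpha) + D^2)) f = -9/2 - (8/17)cos x + (283/51)sin x


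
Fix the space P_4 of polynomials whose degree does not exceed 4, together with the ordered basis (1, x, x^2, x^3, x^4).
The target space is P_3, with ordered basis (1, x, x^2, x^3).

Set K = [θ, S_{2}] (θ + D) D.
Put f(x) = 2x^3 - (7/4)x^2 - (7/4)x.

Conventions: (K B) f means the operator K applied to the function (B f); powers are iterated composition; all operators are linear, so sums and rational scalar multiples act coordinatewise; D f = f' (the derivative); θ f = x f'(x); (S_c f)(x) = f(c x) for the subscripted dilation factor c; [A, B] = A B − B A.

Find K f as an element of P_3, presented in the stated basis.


the result is g(x) = 0

D f = 6x^2 - (7/2)x - 7/4
θ D f = 12x^2 - (7/2)x
D D f = 12x - 7/2
(θ + D) D f = 12x^2 + (17/2)x - 7/2
S_{2} (θ + D) D f = 48x^2 + 17x - 7/2
θ S_{2} (θ + D) D f = 96x^2 + 17x
θ (θ + D) D f = 24x^2 + (17/2)x
S_{2} θ (θ + D) D f = 96x^2 + 17x
[θ, S_{2}] (θ + D) D f = 0


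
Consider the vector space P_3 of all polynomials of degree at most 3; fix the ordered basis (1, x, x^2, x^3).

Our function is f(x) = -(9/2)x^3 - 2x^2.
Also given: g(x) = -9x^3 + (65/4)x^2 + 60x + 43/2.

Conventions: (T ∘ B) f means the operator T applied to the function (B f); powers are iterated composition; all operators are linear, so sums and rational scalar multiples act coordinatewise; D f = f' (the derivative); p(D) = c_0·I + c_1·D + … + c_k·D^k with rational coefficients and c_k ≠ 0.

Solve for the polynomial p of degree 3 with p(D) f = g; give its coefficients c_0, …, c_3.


p(D) = 2·I − (3/2)·D − 2·D^2 − (1/2)·D^3, i.e. c_0 = 2, c_1 = -3/2, c_2 = -2, c_3 = -1/2

D^0 f = -(9/2)x^3 - 2x^2
D^1 f = -(27/2)x^2 - 4x
D^2 f = -27x - 4
D^3 f = -27
matching coefficients of g against c_0 f + c_1 Df + … from the top degree down determines the c_i
solution: c_0 = 2, c_1 = -3/2, c_2 = -2, c_3 = -1/2


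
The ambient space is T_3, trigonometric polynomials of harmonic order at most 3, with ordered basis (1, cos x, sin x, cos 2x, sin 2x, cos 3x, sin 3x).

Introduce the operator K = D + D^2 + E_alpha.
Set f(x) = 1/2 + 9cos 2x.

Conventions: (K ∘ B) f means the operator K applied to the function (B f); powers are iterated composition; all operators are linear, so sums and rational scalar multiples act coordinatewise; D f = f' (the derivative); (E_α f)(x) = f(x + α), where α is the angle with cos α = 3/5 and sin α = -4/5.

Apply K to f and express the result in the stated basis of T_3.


D f = -18sin 2x
D f = -18sin 2x
D D f = -36cos 2x
E_alpha f = 1/2 - (63/25)cos 2x + (216/25)sin 2x
(D + D^2 + E_alpha) f = 1/2 - (963/25)cos 2x - (234/25)sin 2x

the result is g(x) = 1/2 - (963/25)cos 2x - (234/25)sin 2x


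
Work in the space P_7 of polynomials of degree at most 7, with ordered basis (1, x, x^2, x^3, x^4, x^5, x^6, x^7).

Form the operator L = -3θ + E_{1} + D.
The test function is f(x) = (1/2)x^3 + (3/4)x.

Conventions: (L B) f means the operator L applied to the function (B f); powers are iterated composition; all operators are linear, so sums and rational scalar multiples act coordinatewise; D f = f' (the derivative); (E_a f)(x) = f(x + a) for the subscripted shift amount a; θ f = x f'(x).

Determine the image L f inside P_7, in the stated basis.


θ f = (3/2)x^3 + (3/4)x
(-3θ) f = -(9/2)x^3 - (9/4)x
E_{1} f = (1/2)x^3 + (3/2)x^2 + (9/4)x + 5/4
D f = (3/2)x^2 + 3/4
(-3θ + E_{1} + D) f = -4x^3 + 3x^2 + 2

g(x) = -4x^3 + 3x^2 + 2


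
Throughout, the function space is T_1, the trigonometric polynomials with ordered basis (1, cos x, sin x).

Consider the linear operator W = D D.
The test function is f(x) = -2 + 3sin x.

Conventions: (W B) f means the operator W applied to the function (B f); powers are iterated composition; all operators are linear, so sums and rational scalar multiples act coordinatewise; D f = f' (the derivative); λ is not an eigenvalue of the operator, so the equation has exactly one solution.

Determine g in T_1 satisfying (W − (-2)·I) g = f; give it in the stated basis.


the result is g(x) = -1 + 3sin x

write g with unknown coordinates in the stated basis and equate coefficients in (W − (-2)·I) g = f
solving from the highest basis element down gives g = -1 + 3sin x
check: W g = -3sin x
so W g − (-2)·g = -2 + 3sin x = f ✓


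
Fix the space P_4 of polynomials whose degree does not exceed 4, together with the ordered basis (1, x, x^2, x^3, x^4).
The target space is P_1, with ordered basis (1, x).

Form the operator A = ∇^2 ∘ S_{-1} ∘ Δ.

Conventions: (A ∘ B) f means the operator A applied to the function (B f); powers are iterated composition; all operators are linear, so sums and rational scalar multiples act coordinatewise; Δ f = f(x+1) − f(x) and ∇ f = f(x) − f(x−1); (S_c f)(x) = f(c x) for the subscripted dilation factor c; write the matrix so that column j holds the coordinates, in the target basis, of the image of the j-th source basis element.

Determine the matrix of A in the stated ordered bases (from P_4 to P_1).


image of 1: 0
image of x: 0
image of x^2: 0
image of x^3: 6
image of x^4: -24x + 36
each image's coordinates form column j of the matrix

the matrix is [[0, 0, 0, 6, 36]; [0, 0, 0, 0, -24]] (rows listed top to bottom)


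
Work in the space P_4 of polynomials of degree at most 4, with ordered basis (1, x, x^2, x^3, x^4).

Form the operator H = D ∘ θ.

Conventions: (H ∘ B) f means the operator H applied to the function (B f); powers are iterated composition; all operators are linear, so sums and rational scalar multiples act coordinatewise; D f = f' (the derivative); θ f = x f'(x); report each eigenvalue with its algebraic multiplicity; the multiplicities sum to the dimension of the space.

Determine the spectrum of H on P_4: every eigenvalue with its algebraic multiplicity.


image of 1: 0
image of x: 1
image of x^2: 4x
image of x^3: 9x^2
image of x^4: 16x^3
the matrix is upper triangular; its diagonal is (0, 0, 0, 0, 0)
for a triangular matrix the eigenvalues are the diagonal entries, with algebraic multiplicity their repetition count

λ = 0 (multiplicity 5)


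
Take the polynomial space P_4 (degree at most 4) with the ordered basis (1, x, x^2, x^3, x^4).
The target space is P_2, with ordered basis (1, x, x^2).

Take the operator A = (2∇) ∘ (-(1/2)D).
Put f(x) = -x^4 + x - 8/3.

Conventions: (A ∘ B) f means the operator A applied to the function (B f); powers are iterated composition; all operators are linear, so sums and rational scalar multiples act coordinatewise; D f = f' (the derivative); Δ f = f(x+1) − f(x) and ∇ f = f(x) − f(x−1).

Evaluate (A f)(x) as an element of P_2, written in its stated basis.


D f = -4x^3 + 1
(-(1/2)D) f = 2x^3 - 1/2
∇ (-(1/2)D) f = 6x^2 - 6x + 2
(2∇) (-(1/2)D) f = 12x^2 - 12x + 4

the result is g(x) = 12x^2 - 12x + 4


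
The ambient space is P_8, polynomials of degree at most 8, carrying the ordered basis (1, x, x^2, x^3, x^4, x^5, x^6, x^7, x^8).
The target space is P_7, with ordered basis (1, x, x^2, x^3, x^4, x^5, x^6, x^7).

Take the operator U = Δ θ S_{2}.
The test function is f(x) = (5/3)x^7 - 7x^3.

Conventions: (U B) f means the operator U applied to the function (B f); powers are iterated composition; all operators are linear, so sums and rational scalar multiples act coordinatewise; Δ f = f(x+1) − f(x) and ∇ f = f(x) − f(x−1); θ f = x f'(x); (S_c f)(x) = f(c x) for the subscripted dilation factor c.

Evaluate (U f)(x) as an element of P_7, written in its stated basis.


g(x) = (31360/3)x^6 + 31360x^5 + (156800/3)x^4 + (156800/3)x^3 + 30856x^2 + (29848/3)x + 3976/3

S_{2} f = (640/3)x^7 - 56x^3
θ S_{2} f = (4480/3)x^7 - 168x^3
Δ θ S_{2} f = (31360/3)x^6 + 31360x^5 + (156800/3)x^4 + (156800/3)x^3 + 30856x^2 + (29848/3)x + 3976/3


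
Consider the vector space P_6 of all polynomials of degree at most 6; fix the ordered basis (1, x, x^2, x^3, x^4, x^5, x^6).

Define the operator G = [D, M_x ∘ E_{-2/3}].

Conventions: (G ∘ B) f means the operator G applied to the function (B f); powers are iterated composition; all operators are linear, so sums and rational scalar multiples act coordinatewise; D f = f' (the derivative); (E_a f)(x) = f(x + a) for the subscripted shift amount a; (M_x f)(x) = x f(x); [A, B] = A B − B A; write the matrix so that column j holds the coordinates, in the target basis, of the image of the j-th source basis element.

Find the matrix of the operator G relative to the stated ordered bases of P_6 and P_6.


the matrix is [[1, -2/3, 4/9, -8/27, 16/81, -32/243, 64/729]; [0, 1, -4/3, 4/3, -32/27, 80/81, -64/81]; [0, 0, 1, -2, 8/3, -80/27, 80/27]; [0, 0, 0, 1, -8/3, 40/9, -160/27]; [0, 0, 0, 0, 1, -10/3, 20/3]; [0, 0, 0, 0, 0, 1, -4]; [0, 0, 0, 0, 0, 0, 1]] (rows listed top to bottom)

image of 1: 1
image of x: x - 2/3
image of x^2: x^2 - (4/3)x + 4/9
image of x^3: x^3 - 2x^2 + (4/3)x - 8/27
image of x^4: x^4 - (8/3)x^3 + (8/3)x^2 - (32/27)x + 16/81
image of x^5: x^5 - (10/3)x^4 + (40/9)x^3 - (80/27)x^2 + (80/81)x - 32/243
image of x^6: x^6 - 4x^5 + (20/3)x^4 - (160/27)x^3 + (80/27)x^2 - (64/81)x + 64/729
each image's coordinates form column j of the matrix


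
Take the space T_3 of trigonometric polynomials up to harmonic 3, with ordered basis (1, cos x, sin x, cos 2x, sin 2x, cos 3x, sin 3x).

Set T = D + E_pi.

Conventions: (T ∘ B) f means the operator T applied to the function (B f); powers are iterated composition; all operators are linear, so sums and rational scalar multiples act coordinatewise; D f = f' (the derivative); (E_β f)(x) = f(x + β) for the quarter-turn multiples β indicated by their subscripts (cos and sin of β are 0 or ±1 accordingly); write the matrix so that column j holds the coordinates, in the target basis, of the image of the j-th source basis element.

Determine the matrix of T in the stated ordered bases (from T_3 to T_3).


the matrix is [[1, 0, 0, 0, 0, 0, 0]; [0, -1, 1, 0, 0, 0, 0]; [0, -1, -1, 0, 0, 0, 0]; [0, 0, 0, 1, 2, 0, 0]; [0, 0, 0, -2, 1, 0, 0]; [0, 0, 0, 0, 0, -1, 3]; [0, 0, 0, 0, 0, -3, -1]] (rows listed top to bottom)

image of 1: 1
image of cos x: -cos x - sin x
image of sin x: cos x - sin x
image of cos 2x: cos 2x - 2sin 2x
image of sin 2x: 2cos 2x + sin 2x
image of cos 3x: -cos 3x - 3sin 3x
image of sin 3x: 3cos 3x - sin 3x
each image's coordinates form column j of the matrix


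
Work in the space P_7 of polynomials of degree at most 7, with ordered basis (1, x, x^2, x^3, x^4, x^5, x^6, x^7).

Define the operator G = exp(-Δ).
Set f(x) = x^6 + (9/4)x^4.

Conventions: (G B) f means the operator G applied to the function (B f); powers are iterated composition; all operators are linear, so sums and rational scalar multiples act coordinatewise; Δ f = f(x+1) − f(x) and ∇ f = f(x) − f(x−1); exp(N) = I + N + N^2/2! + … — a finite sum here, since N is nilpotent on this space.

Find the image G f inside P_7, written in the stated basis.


order-1 term: -6x^5 - 15x^4 - 29x^3 - (57/2)x^2 - 15x - 13/4
order-2 term: 15x^4 + 60x^3 + (237/2)x^2 + 117x + 187/4
order-3 term: -20x^3 - 90x^2 - 159x - 207/2
order-4 term: 15x^2 + 60x + 269/4
order-5 term: -6x - 15
order-6 term: 1
the series for exp(-Δ) f terminates at order 6
exp(-Δ) f = x^6 - 6x^5 + (9/4)x^4 + 11x^3 + 15x^2 - 3x - 27/4

the result is g(x) = x^6 - 6x^5 + (9/4)x^4 + 11x^3 + 15x^2 - 3x - 27/4


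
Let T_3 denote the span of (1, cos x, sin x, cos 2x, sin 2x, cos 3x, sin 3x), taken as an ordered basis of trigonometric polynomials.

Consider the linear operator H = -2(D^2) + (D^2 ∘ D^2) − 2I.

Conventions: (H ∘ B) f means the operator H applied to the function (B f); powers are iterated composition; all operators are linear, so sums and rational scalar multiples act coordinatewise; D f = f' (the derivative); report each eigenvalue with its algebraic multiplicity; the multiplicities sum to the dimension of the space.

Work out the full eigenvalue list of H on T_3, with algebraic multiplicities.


λ = -2 (multiplicity 1), λ = 1 (multiplicity 2), λ = 22 (multiplicity 2), λ = 97 (multiplicity 2)

image of 1: -2
image of cos x: cos x
image of sin x: sin x
image of cos 2x: 22cos 2x
image of sin 2x: 22sin 2x
image of cos 3x: 97cos 3x
image of sin 3x: 97sin 3x
the matrix is diagonal; its diagonal is (-2, 1, 1, 22, 22, 97, 97)
for a triangular matrix the eigenvalues are the diagonal entries, with algebraic multiplicity their repetition count


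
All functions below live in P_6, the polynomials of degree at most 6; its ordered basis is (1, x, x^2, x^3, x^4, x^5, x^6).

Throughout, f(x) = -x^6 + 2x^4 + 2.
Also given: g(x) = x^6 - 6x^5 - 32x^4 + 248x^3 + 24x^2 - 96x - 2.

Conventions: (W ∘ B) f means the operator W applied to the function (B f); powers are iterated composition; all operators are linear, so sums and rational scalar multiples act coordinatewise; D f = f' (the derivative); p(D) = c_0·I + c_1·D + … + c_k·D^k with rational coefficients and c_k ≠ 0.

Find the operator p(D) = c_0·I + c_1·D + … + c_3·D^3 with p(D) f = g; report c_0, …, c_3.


D^0 f = -x^6 + 2x^4 + 2
D^1 f = -6x^5 + 8x^3
D^2 f = -30x^4 + 24x^2
D^3 f = -120x^3 + 48x
matching coefficients of g against c_0 f + c_1 Df + … from the top degree down determines the c_i
solution: c_0 = -1, c_1 = 1, c_2 = 1, c_3 = -2

p(D) = -I + D + D^2 − 2·D^3, i.e. c_0 = -1, c_1 = 1, c_2 = 1, c_3 = -2


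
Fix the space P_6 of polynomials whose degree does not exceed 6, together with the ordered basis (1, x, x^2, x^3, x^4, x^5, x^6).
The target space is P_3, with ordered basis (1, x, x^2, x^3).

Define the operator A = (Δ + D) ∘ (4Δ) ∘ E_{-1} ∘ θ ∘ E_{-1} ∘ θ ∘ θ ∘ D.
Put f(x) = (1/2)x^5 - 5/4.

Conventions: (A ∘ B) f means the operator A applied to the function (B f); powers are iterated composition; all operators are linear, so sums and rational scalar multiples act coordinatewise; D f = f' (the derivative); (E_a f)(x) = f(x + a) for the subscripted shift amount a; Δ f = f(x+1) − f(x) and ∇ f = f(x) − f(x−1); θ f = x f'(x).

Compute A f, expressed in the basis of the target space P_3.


g(x) = 15360x^2 - 30720x + 17280

D f = (5/2)x^4
θ D f = 10x^4
θ θ D f = 40x^4
E_{-1} (θ ∘ θ ∘ D) f = 40x^4 - 160x^3 + 240x^2 - 160x + 40
θ E_{-1} (θ ∘ θ ∘ D) f = 160x^4 - 480x^3 + 480x^2 - 160x
E_{-1} θ E_{-1} (θ ∘ θ ∘ D) f = 160x^4 - 1120x^3 + 2880x^2 - 3200x + 1280
Δ (E_{-1} ∘ θ ∘ E_{-1}) (θ ∘ θ ∘ D) f = 640x^3 - 2400x^2 + 3040x - 1280
(4Δ) (E_{-1} ∘ θ ∘ E_{-1}) (θ ∘ θ ∘ D) f = 2560x^3 - 9600x^2 + 12160x - 5120
Δ (4Δ) (E_{-1} ∘ θ ∘ E_{-1}) (θ ∘ θ ∘ D) f = 7680x^2 - 11520x + 5120
D (4Δ) (E_{-1} ∘ θ ∘ E_{-1}) (θ ∘ θ ∘ D) f = 7680x^2 - 19200x + 12160
(Δ + D) (4Δ) (E_{-1} ∘ θ ∘ E_{-1}) (θ ∘ θ ∘ D) f = 15360x^2 - 30720x + 17280


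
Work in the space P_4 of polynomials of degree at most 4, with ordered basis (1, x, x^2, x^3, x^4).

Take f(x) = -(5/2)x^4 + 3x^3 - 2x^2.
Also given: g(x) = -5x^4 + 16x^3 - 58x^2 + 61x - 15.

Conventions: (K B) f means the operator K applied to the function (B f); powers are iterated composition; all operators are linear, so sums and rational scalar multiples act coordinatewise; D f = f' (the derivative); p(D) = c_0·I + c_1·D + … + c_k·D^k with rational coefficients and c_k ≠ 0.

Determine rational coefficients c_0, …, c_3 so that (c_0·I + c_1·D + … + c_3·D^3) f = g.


p(D) = 2·I − D + (3/2)·D^2 − (1/2)·D^3, i.e. c_0 = 2, c_1 = -1, c_2 = 3/2, c_3 = -1/2

D^0 f = -(5/2)x^4 + 3x^3 - 2x^2
D^1 f = -10x^3 + 9x^2 - 4x
D^2 f = -30x^2 + 18x - 4
D^3 f = -60x + 18
matching coefficients of g against c_0 f + c_1 Df + … from the top degree down determines the c_i
solution: c_0 = 2, c_1 = -1, c_2 = 3/2, c_3 = -1/2


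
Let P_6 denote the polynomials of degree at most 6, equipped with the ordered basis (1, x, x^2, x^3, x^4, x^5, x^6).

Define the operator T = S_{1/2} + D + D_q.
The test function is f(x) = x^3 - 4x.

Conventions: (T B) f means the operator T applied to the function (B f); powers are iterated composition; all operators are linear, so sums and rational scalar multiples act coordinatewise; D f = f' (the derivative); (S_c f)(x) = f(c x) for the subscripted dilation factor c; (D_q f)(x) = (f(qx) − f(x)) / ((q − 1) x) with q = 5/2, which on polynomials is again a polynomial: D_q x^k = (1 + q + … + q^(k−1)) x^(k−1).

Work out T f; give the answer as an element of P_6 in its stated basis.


g(x) = (1/8)x^3 + (51/4)x^2 - 2x - 8

S_{1/2} f = (1/8)x^3 - 2x
D f = 3x^2 - 4
D_q f = (39/4)x^2 - 4
(S_{1/2} + D + D_q) f = (1/8)x^3 + (51/4)x^2 - 2x - 8


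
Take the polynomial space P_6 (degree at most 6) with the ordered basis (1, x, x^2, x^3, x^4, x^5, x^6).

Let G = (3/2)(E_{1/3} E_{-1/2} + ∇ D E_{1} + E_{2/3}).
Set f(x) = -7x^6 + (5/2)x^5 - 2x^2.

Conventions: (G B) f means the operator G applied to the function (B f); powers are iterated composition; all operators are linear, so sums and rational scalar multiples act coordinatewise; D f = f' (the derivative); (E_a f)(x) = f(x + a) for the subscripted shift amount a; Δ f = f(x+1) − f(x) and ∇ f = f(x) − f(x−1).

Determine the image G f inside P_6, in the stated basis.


the image equals g(x) = -21x^6 - 24x^5 - 380x^4 - (14365/24)x^3 - (156613/288)x^2 - (427801/1728)x - 810187/15552

E_{-1/2} f = -7x^6 + (47/2)x^5 - (65/2)x^4 + (95/4)x^3 - (187/16)x^2 + (131/32)x - 11/16
E_{1/3} E_{-1/2} f = -7x^6 + (19/2)x^5 - 5x^4 + (145/108)x^3 - (949/432)x^2 + (589/864)x - 1307/23328
E_{1} f = -7x^6 - (79/2)x^5 - (185/2)x^4 - 115x^3 - 82x^2 - (67/2)x - 13/2
D E_{1} f = -42x^5 - (395/2)x^4 - 370x^3 - 345x^2 - 164x - 67/2
∇ D E_{1} f = -210x^4 - 370x^3 - 345x^2 - 160x - 67/2
E_{2/3} f = -7x^6 - (51/2)x^5 - (115/3)x^4 - (820/27)x^3 - (46/3)x^2 - (464/81)x - 856/729
(E_{1/3} E_{-1/2} + ∇ D E_{1} + E_{2/3}) f = -14x^6 - 16x^5 - (760/3)x^4 - (14365/36)x^3 - (156613/432)x^2 - (427801/2592)x - 810187/23328
((3/2)(E_{1/3} E_{-1/2} + ∇ D E_{1} + E_{2/3})) f = -21x^6 - 24x^5 - 380x^4 - (14365/24)x^3 - (156613/288)x^2 - (427801/1728)x - 810187/15552


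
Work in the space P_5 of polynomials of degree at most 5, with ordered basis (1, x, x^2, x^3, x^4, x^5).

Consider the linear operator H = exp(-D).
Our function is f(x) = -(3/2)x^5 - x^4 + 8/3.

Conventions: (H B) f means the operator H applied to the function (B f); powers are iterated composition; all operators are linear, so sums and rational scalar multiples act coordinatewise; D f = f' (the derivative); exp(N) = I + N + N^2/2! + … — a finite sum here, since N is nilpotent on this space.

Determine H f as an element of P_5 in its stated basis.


order-1 term: (15/2)x^4 + 4x^3
order-2 term: -15x^3 - 6x^2
order-3 term: 15x^2 + 4x
order-4 term: -(15/2)x - 1
order-5 term: 3/2
the series for exp(-D) f terminates at order 5
exp(-D) f = -(3/2)x^5 + (13/2)x^4 - 11x^3 + 9x^2 - (7/2)x + 19/6

the image equals g(x) = -(3/2)x^5 + (13/2)x^4 - 11x^3 + 9x^2 - (7/2)x + 19/6


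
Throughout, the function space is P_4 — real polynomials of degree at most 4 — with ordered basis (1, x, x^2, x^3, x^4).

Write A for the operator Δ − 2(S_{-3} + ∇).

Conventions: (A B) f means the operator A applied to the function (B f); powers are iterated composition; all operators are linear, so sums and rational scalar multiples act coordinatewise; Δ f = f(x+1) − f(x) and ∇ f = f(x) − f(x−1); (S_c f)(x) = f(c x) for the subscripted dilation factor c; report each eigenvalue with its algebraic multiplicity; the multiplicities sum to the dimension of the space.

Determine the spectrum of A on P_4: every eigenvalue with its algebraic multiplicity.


image of 1: -2
image of x: 6x - 1
image of x^2: -18x^2 - 2x + 3
image of x^3: 54x^3 - 3x^2 + 9x - 1
image of x^4: -162x^4 - 4x^3 + 18x^2 - 4x + 3
the matrix is upper triangular; its diagonal is (-2, 6, -18, 54, -162)
for a triangular matrix the eigenvalues are the diagonal entries, with algebraic multiplicity their repetition count

λ = -162 (multiplicity 1), λ = -18 (multiplicity 1), λ = -2 (multiplicity 1), λ = 6 (multiplicity 1), λ = 54 (multiplicity 1)


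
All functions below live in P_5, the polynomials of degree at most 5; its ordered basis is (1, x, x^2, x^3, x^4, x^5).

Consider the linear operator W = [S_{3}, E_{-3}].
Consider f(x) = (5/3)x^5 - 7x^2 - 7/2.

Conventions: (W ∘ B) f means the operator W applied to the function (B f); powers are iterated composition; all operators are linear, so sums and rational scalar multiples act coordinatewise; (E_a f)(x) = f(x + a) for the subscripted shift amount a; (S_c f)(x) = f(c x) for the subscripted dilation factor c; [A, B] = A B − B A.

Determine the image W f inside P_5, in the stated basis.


E_{-3} f = (5/3)x^5 - 25x^4 + 150x^3 - 457x^2 + 717x - 943/2
S_{3} E_{-3} f = 405x^5 - 2025x^4 + 4050x^3 - 4113x^2 + 2151x - 943/2
S_{3} f = 405x^5 - 63x^2 - 7/2
E_{-3} S_{3} f = 405x^5 - 6075x^4 + 36450x^3 - 109413x^2 + 164403x - 197971/2
[S_{3}, E_{-3}] f = 4050x^4 - 32400x^3 + 105300x^2 - 162252x + 98514

the result is g(x) = 4050x^4 - 32400x^3 + 105300x^2 - 162252x + 98514


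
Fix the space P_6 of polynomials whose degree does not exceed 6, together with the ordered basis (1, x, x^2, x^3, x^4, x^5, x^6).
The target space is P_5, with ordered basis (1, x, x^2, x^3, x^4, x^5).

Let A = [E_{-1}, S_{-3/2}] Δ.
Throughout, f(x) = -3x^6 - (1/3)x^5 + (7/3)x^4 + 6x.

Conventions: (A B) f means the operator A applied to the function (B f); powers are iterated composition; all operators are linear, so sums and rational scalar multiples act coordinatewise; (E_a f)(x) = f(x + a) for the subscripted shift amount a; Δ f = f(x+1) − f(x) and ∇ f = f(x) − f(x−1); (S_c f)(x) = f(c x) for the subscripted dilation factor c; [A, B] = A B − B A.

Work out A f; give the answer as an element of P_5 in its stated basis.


the result is g(x) = -(18225/16)x^4 + (18675/8)x^3 - (27765/8)x^2 + (37355/16)x - 31165/48

Δ f = -18x^5 - (140/3)x^4 - 54x^3 - (103/3)x^2 - (31/3)x + 5
S_{-3/2} Δ f = (2187/16)x^5 - (945/4)x^4 + (729/4)x^3 - (309/4)x^2 + (31/2)x + 5
E_{-1} S_{-3/2} Δ f = (2187/16)x^5 - (14715/16)x^4 + (19953/8)x^3 - (27267/8)x^2 + (37523/16)x - 10287/16
E_{-1} Δ f = -18x^5 + (130/3)x^4 - (142/3)x^3 + (83/3)x^2 - 7x + 19/3
S_{-3/2} E_{-1} Δ f = (2187/16)x^5 + (1755/8)x^4 + (639/4)x^3 + (249/4)x^2 + (21/2)x + 19/3
[E_{-1}, S_{-3/2}] Δ f = -(18225/16)x^4 + (18675/8)x^3 - (27765/8)x^2 + (37355/16)x - 31165/48


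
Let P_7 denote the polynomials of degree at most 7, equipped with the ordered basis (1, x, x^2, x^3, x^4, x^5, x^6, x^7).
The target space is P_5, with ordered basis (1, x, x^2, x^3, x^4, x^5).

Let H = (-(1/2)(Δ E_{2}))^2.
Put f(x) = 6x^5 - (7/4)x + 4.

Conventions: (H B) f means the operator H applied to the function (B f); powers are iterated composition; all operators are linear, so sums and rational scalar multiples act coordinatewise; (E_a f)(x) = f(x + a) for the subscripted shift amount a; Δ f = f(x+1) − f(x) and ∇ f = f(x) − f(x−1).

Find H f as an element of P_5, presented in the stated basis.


E_{2} f = 6x^5 + 60x^4 + 240x^3 + 480x^2 + (1913/4)x + 385/2
Δ E_{2} f = 30x^4 + 300x^3 + 1140x^2 + 1950x + 5057/4
(-(1/2)(Δ E_{2})) f = -15x^4 - 150x^3 - 570x^2 - 975x - 5057/8
E_{2} (-(1/2)(Δ E_{2})) f = -15x^4 - 270x^3 - 1830x^2 - 5535x - 50417/8
Δ E_{2} (-(1/2)(Δ E_{2})) f = -60x^3 - 900x^2 - 4530x - 7650
(-(1/2)(Δ E_{2})) (-(1/2)(Δ E_{2})) f = 30x^3 + 450x^2 + 2265x + 3825

the result is g(x) = 30x^3 + 450x^2 + 2265x + 3825


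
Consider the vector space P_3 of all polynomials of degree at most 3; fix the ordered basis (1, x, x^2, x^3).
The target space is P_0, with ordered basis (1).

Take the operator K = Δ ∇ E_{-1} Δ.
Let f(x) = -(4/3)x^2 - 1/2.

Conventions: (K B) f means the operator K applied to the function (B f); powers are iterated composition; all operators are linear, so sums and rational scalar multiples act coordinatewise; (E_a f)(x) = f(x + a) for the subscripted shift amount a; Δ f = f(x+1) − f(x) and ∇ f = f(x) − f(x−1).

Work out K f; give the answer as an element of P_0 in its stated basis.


Δ f = -(8/3)x - 4/3
E_{-1} Δ f = -(8/3)x + 4/3
∇ E_{-1} Δ f = -8/3
Δ (∇ E_{-1} Δ) f = 0

the image equals g(x) = 0


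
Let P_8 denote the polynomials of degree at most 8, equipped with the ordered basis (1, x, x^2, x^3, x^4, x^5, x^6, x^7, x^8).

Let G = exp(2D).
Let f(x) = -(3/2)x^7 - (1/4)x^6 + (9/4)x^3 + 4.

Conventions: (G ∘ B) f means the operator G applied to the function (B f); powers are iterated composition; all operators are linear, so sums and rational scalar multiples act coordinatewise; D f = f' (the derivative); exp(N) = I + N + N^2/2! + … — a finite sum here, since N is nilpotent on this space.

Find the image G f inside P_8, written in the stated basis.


g(x) = -(3/2)x^7 - (85/4)x^6 - 129x^5 - 435x^4 - (3511/4)x^3 - (2109/2)x^2 - 693x - 186

order-1 term: -21x^6 - 3x^5 + (27/2)x^2
order-2 term: -126x^5 - 15x^4 + 27x
order-3 term: -420x^4 - 40x^3 + 18
order-4 term: -840x^3 - 60x^2
order-5 term: -1008x^2 - 48x
order-6 term: -672x - 16
order-7 term: -192
the series for exp(2D) f terminates at order 7
exp(2D) f = -(3/2)x^7 - (85/4)x^6 - 129x^5 - 435x^4 - (3511/4)x^3 - (2109/2)x^2 - 693x - 186


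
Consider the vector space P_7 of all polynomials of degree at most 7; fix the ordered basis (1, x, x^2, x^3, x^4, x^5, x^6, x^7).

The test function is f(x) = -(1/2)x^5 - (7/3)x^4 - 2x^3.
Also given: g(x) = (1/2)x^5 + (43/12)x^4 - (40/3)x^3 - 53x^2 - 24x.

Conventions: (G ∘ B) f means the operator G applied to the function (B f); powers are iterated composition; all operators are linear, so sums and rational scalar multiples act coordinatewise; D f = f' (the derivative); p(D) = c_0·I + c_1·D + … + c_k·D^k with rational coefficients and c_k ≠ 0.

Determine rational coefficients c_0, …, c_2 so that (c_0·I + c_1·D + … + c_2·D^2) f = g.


D^0 f = -(1/2)x^5 - (7/3)x^4 - 2x^3
D^1 f = -(5/2)x^4 - (28/3)x^3 - 6x^2
D^2 f = -10x^3 - 28x^2 - 12x
matching coefficients of g against c_0 f + c_1 Df + … from the top degree down determines the c_i
solution: c_0 = -1, c_1 = -1/2, c_2 = 2

c_0 = -1, c_1 = -1/2, c_2 = 2


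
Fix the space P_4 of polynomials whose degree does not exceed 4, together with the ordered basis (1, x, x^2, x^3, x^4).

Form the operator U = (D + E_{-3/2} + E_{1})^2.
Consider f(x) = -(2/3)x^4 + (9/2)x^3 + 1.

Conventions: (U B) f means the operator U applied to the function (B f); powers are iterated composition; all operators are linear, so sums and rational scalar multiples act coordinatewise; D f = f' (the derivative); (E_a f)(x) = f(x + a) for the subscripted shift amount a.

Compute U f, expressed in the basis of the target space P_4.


the result is g(x) = -(8/3)x^4 + (38/3)x^3 - 27x^2 + (2179/12)x - 1127/24

D f = -(8/3)x^3 + (27/2)x^2
E_{-3/2} f = -(2/3)x^4 + (17/2)x^3 - (117/4)x^2 + (315/8)x - 281/16
E_{1} f = -(2/3)x^4 + (11/6)x^3 + (19/2)x^2 + (65/6)x + 29/6
(D + E_{-3/2} + E_{1}) f = -(4/3)x^4 + (23/3)x^3 - (25/4)x^2 + (1205/24)x - 611/48
D (D + E_{-3/2} + E_{1}) f = -(16/3)x^3 + 23x^2 - (25/2)x + 1205/24
E_{-3/2} (D + E_{-3/2} + E_{1}) f = -(4/3)x^4 + (47/3)x^3 - (235/4)x^2 + (3329/24)x - 6467/48
E_{1} (D + E_{-3/2} + E_{1}) f = -(4/3)x^4 + (7/3)x^3 + (35/4)x^2 + (443/8)x + 601/16
(D + E_{-3/2} + E_{1}) (D + E_{-3/2} + E_{1}) f = -(8/3)x^4 + (38/3)x^3 - 27x^2 + (2179/12)x - 1127/24


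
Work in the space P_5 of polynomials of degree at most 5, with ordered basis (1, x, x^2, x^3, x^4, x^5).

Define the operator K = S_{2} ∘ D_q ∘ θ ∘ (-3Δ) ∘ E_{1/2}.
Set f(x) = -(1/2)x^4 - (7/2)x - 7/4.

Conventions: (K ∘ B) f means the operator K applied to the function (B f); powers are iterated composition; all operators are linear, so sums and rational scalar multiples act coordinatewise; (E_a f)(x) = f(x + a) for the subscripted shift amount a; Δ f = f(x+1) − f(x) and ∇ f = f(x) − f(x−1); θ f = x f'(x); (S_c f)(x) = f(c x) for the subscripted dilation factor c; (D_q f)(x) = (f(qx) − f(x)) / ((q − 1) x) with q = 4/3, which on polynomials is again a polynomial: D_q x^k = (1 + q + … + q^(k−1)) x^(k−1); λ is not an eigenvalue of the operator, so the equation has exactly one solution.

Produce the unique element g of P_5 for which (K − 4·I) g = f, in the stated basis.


write g with unknown coordinates in the stated basis and equate coefficients in (K − 4·I) g = f
solving from the highest basis element down gives g = (1/8)x^4 - (37/2)x^2 - (77/8)x + 863/32
check: K g = -74x^2 - 42x + 849/8
so K g − 4·g = -(1/2)x^4 - (7/2)x - 7/4 = f ✓

the result is g(x) = (1/8)x^4 - (37/2)x^2 - (77/8)x + 863/32


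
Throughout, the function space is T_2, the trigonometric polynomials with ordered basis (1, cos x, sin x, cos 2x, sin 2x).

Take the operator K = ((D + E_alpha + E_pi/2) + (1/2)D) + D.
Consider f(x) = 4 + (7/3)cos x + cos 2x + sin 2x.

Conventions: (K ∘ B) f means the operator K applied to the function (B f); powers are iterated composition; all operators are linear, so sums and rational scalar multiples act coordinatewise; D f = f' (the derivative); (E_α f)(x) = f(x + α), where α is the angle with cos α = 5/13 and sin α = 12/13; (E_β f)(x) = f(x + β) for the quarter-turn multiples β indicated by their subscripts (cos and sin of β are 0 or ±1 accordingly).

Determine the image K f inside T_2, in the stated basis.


g(x) = 8 + (35/39)cos x - (805/78)sin x + (677/169)cos 2x - (1253/169)sin 2x

D f = -(7/3)sin x + 2cos 2x - 2sin 2x
E_alpha f = 4 + (35/39)cos x - (28/13)sin x + (1/169)cos 2x - (239/169)sin 2x
E_pi/2 f = 4 - (7/3)sin x - cos 2x - sin 2x
(D + E_alpha + E_pi/2) f = 8 + (35/39)cos x - (266/39)sin x + (170/169)cos 2x - (746/169)sin 2x
D f = -(7/3)sin x + 2cos 2x - 2sin 2x
((1/2)D) f = -(7/6)sin x + cos 2x - sin 2x
((D + E_alpha + E_pi/2) + (1/2)D) f = 8 + (35/39)cos x - (623/78)sin x + (339/169)cos 2x - (915/169)sin 2x
D f = -(7/3)sin x + 2cos 2x - 2sin 2x
(((D + E_alpha + E_pi/2) + (1/2)D) + D) f = 8 + (35/39)cos x - (805/78)sin x + (677/169)cos 2x - (1253/169)sin 2x


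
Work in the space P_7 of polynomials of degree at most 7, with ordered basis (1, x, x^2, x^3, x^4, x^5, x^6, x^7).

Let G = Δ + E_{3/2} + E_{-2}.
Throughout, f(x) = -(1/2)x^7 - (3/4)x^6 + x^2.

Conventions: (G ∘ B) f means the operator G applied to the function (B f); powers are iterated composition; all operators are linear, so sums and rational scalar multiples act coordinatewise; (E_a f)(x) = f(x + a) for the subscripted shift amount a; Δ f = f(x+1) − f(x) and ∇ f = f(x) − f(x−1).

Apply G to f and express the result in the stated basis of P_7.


g(x) = -x^7 - (13/4)x^6 - (627/8)x^5 - (145/8)x^4 - (10615/32)x^3 - (7/16)x^2 - (20613/128)x + 629/128

Δ f = -(7/2)x^6 - 15x^5 - (115/4)x^4 - (65/2)x^3 - (87/4)x^2 - 6x - 1/4
E_{3/2} f = -(1/2)x^7 - 6x^6 - (243/8)x^5 - (675/8)x^4 - (4455/32)x^3 - (2171/16)x^2 - (9093/128)x - 1899/128
E_{-2} f = -(1/2)x^7 + (25/4)x^6 - 33x^5 + 95x^4 - 160x^3 + 157x^2 - 84x + 20
(Δ + E_{3/2} + E_{-2}) f = -x^7 - (13/4)x^6 - (627/8)x^5 - (145/8)x^4 - (10615/32)x^3 - (7/16)x^2 - (20613/128)x + 629/128


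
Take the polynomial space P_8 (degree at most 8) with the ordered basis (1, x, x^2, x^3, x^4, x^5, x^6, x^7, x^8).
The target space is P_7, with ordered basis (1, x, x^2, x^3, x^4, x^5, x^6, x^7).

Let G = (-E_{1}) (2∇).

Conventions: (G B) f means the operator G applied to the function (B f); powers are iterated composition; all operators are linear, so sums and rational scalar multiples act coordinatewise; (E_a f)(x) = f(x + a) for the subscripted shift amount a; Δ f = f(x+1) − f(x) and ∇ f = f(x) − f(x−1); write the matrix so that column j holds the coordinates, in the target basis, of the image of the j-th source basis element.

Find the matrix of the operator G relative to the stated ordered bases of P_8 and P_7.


image of 1: 0
image of x: -2
image of x^2: -4x - 2
image of x^3: -6x^2 - 6x - 2
image of x^4: -8x^3 - 12x^2 - 8x - 2
image of x^5: -10x^4 - 20x^3 - 20x^2 - 10x - 2
image of x^6: -12x^5 - 30x^4 - 40x^3 - 30x^2 - 12x - 2
image of x^7: -14x^6 - 42x^5 - 70x^4 - 70x^3 - 42x^2 - 14x - 2
image of x^8: -16x^7 - 56x^6 - 112x^5 - 140x^4 - 112x^3 - 56x^2 - 16x - 2
each image's coordinates form column j of the matrix

the matrix is [[0, -2, -2, -2, -2, -2, -2, -2, -2]; [0, 0, -4, -6, -8, -10, -12, -14, -16]; [0, 0, 0, -6, -12, -20, -30, -42, -56]; [0, 0, 0, 0, -8, -20, -40, -70, -112]; [0, 0, 0, 0, 0, -10, -30, -70, -140]; [0, 0, 0, 0, 0, 0, -12, -42, -112]; [0, 0, 0, 0, 0, 0, 0, -14, -56]; [0, 0, 0, 0, 0, 0, 0, 0, -16]] (rows listed top to bottom)


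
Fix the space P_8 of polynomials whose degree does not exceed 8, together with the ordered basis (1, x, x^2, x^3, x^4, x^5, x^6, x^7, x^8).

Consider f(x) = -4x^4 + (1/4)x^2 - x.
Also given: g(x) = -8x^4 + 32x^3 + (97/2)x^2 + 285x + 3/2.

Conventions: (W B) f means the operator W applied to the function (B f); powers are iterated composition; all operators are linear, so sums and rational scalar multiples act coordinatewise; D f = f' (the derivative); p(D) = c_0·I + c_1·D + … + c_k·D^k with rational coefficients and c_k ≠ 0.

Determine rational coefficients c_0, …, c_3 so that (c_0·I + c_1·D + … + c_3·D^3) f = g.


D^0 f = -4x^4 + (1/4)x^2 - x
D^1 f = -16x^3 + (1/2)x - 1
D^2 f = -48x^2 + 1/2
D^3 f = -96x
matching coefficients of g against c_0 f + c_1 Df + … from the top degree down determines the c_i
solution: c_0 = 2, c_1 = -2, c_2 = -1, c_3 = -3

c_0 = 2, c_1 = -2, c_2 = -1, c_3 = -3


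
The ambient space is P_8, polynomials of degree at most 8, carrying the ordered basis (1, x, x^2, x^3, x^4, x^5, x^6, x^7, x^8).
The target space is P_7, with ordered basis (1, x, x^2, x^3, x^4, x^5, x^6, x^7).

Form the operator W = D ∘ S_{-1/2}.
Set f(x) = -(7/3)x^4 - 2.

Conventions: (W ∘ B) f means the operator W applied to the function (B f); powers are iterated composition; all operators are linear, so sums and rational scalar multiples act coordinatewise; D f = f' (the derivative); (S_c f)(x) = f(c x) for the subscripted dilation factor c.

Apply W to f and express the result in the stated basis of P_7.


S_{-1/2} f = -(7/48)x^4 - 2
D S_{-1/2} f = -(7/12)x^3

the image equals g(x) = -(7/12)x^3


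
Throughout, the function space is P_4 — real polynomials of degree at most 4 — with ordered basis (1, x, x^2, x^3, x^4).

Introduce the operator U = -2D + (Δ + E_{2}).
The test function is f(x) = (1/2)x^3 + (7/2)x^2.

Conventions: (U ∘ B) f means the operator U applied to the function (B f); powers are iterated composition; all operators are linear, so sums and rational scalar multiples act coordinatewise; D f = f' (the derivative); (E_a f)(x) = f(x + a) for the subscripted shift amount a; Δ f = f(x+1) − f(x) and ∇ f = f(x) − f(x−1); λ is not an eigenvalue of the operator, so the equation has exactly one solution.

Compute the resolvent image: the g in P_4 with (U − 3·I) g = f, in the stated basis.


the image equals g(x) = -(1/4)x^3 - (17/8)x^2 - 4x - 135/16

write g with unknown coordinates in the stated basis and equate coefficients in (U − 3·I) g = f
solving from the highest basis element down gives g = -(1/4)x^3 - (17/8)x^2 - 4x - 135/16
check: U g = -(1/4)x^3 - (23/8)x^2 - 12x - 405/16
so U g − 3·g = (1/2)x^3 + (7/2)x^2 = f ✓


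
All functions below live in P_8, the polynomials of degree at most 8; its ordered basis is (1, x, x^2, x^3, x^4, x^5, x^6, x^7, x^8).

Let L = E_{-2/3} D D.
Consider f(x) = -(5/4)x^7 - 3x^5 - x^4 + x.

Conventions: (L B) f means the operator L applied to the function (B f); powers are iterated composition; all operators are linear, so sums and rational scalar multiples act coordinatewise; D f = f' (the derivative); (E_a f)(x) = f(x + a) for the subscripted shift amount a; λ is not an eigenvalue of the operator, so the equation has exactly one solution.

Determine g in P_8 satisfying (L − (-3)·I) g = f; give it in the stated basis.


write g with unknown coordinates in the stated basis and equate coefficients in (L − (-3)·I) g = f
solving from the highest basis element down gives g = -(5/12)x^7 + (29/6)x^5 - (178/9)x^4 - (170/27)x^3 + (10228/81)x^2 - (31531/243)x - 35456/729
check: L g = -(35/2)x^5 + (175/3)x^4 + (170/9)x^3 - (10228/27)x^2 + (31612/81)x + 35456/243
so L g − (-3)·g = -(5/4)x^7 - 3x^5 - x^4 + x = f ✓

g(x) = -(5/12)x^7 + (29/6)x^5 - (178/9)x^4 - (170/27)x^3 + (10228/81)x^2 - (31531/243)x - 35456/729


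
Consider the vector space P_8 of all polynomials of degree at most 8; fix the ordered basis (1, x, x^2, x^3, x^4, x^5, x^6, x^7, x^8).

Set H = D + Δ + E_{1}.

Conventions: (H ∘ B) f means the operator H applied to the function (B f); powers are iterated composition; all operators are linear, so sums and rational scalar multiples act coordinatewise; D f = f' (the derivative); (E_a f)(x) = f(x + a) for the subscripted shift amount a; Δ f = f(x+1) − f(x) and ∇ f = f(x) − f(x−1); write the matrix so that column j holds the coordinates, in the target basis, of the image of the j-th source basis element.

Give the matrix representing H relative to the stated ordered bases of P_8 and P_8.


image of 1: 1
image of x: x + 3
image of x^2: x^2 + 6x + 2
image of x^3: x^3 + 9x^2 + 6x + 2
image of x^4: x^4 + 12x^3 + 12x^2 + 8x + 2
image of x^5: x^5 + 15x^4 + 20x^3 + 20x^2 + 10x + 2
image of x^6: x^6 + 18x^5 + 30x^4 + 40x^3 + 30x^2 + 12x + 2
image of x^7: x^7 + 21x^6 + 42x^5 + 70x^4 + 70x^3 + 42x^2 + 14x + 2
image of x^8: x^8 + 24x^7 + 56x^6 + 112x^5 + 140x^4 + 112x^3 + 56x^2 + 16x + 2
each image's coordinates form column j of the matrix

the matrix is [[1, 3, 2, 2, 2, 2, 2, 2, 2]; [0, 1, 6, 6, 8, 10, 12, 14, 16]; [0, 0, 1, 9, 12, 20, 30, 42, 56]; [0, 0, 0, 1, 12, 20, 40, 70, 112]; [0, 0, 0, 0, 1, 15, 30, 70, 140]; [0, 0, 0, 0, 0, 1, 18, 42, 112]; [0, 0, 0, 0, 0, 0, 1, 21, 56]; [0, 0, 0, 0, 0, 0, 0, 1, 24]; [0, 0, 0, 0, 0, 0, 0, 0, 1]] (rows listed top to bottom)


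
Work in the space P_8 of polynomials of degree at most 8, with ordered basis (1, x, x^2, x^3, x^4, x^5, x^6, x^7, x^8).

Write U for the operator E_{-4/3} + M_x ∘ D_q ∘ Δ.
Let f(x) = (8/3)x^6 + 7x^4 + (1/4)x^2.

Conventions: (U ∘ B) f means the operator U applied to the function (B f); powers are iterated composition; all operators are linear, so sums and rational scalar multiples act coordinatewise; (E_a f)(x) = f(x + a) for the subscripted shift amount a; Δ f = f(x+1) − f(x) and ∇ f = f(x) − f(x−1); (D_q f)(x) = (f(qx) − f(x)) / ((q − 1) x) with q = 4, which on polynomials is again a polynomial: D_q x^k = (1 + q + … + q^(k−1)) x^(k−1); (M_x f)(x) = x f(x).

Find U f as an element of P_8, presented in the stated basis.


E_{-4/3} f = (8/3)x^6 - (64/3)x^5 + (703/9)x^4 - (13264/81)x^3 + (65233/324)x^2 - (32674/243)x + 82124/2187
Δ f = 16x^5 + 40x^4 + (244/3)x^3 + 82x^2 + (89/2)x + 119/12
D_q Δ f = 5456x^4 + 3400x^3 + 1708x^2 + 410x + 89/2
M_x D_q Δ f = 5456x^5 + 3400x^4 + 1708x^3 + 410x^2 + (89/2)x
(E_{-4/3} + M_x ∘ D_q ∘ Δ) f = (8/3)x^6 + (16304/3)x^5 + (31303/9)x^4 + (125084/81)x^3 + (198073/324)x^2 - (43721/486)x + 82124/2187

the image equals g(x) = (8/3)x^6 + (16304/3)x^5 + (31303/9)x^4 + (125084/81)x^3 + (198073/324)x^2 - (43721/486)x + 82124/2187
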